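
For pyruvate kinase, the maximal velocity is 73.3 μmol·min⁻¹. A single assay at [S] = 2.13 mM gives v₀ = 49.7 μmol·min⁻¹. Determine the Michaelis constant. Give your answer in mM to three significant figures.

1.01 mM

From v = Vmax[S]/(Km+[S]), Km = [S](Vmax − v)/v.
Km = 2.13 × (73.3 − 49.7) / 49.7 = 50.27/49.7 = 1.01 mM.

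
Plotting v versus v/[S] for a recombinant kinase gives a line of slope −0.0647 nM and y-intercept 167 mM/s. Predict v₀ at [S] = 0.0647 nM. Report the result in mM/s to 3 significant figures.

In the Eadie–Hofstee form v = Vmax − Km·(v/[S]), the slope is −Km and the intercept is Vmax, so Km = 0.0647 nM and Vmax = 167 mM/s.
v = 167 × 0.0647/(0.0647 + 0.0647) = 83.5 mM/s.

83.5 mM/s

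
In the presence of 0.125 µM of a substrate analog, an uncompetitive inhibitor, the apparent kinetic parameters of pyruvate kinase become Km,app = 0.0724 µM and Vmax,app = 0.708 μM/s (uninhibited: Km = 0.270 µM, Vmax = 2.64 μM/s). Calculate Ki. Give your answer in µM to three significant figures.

Uncompetitive: Vmax,app = Vmax/α (and Km,app = Km/α) with α = 1 + [I]/Ki.
α = Vmax/Vmax,app = 2.64/0.708 = 3.729.
Since α = 1 + [I]/Ki, [I]/Ki = 3.729 − 1 = 2.729 and Ki = 0.125/2.729 = 0.0458 µM.

0.0458 µM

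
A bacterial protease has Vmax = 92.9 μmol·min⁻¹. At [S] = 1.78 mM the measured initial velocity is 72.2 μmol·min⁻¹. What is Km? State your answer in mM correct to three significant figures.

v/Vmax = 72.2/92.9 = 0.7772 = [S]/(Km+[S]).
So Km + [S] = [S]/0.7772 = 2.290 mM, giving Km = 2.290 − 1.78 = 0.510 mM.

0.510 mM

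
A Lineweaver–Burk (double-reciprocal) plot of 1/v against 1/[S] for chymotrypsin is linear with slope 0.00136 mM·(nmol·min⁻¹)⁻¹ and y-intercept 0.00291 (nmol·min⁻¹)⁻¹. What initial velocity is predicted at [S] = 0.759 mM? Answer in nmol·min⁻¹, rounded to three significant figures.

The y-intercept is 1/Vmax, so Vmax = 1/0.00291 = 344 nmol·min⁻¹.
The slope is Km/Vmax, so Km = 0.00136 × 344 = 0.467 mM.
Then v = 344 × 0.759/(0.467 + 0.759) = 213 nmol·min⁻¹.

213 nmol·min⁻¹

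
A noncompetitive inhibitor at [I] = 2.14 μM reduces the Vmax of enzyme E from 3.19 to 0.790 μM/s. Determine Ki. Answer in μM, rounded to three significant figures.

Noncompetitive: Vmax,app = Vmax/α with α = 1 + [I]/Ki.
α = Vmax/Vmax,app = 3.19/0.790 = 4.038.
Ki = [I]/(α − 1) = 2.14/3.038 = 0.704 μM.

0.704 μM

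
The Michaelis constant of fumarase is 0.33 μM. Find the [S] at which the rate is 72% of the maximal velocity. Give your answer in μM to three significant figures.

0.849 μM

v/Vmax = [S]/(Km+[S]) = 0.72, so [S] = Km·0.72/(1 − 0.72) = 0.33 × 2.571.
[S] = 0.849 μM.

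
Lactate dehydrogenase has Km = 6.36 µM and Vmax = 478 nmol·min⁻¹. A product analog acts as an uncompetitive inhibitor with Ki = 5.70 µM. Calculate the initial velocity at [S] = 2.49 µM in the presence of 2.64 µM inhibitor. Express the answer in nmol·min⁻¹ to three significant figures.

With α = 1 + [I]/Ki = 1 + 2.64/5.70 = 1.463, the uncompetitive rate law is v = (Vmax/α)·[S] / (Km/α + [S]).
v = (478/1.463)×2.49 / (6.36/1.463 + 2.49) = 813.5/6.837 = 119 nmol·min⁻¹.

119 nmol·min⁻¹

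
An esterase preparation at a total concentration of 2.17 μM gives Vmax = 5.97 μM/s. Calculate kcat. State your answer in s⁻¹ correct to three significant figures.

2.75 s⁻¹

kcat = Vmax/[E]total = 5.97 μM/s / 2.17 μM = 2.75 s⁻¹.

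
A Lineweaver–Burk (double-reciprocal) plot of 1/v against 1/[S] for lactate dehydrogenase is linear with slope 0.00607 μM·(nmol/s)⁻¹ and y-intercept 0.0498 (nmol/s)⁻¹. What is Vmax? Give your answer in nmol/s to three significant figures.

20.1 nmol/s

The y-intercept of a Lineweaver–Burk plot equals 1/Vmax, so Vmax = 1/0.0498 = 20.1 nmol/s.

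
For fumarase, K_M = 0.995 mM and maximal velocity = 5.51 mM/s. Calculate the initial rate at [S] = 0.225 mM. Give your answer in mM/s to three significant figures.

[S]/(Km+[S]) = 0.225/1.220 = 0.1844, the fractional saturation.
v = 0.1844 × Vmax = 0.1844 × 5.51 = 1.02 mM/s.

1.02 mM/s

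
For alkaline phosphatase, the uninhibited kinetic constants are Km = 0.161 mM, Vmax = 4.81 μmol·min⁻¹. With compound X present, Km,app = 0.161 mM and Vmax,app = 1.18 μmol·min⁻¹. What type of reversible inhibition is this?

noncompetitive

Vmax decreases (4.81 → 1.18 μmol·min⁻¹) while Km is unchanged — pure noncompetitive inhibition.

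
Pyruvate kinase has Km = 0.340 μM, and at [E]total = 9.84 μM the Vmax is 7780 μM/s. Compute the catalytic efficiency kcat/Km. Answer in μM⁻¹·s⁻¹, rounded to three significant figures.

2330 μM⁻¹·s⁻¹

kcat = Vmax/[E]total = 7780/9.84 = 791 s⁻¹.
kcat/Km = 791/0.340 = 2330 μM⁻¹·s⁻¹.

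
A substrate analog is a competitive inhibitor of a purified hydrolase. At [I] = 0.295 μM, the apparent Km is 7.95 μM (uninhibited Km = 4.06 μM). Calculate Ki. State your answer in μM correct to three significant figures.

0.308 μM

Competitive: Km,app = α·Km with α = 1 + [I]/Ki.
α = Km,app/Km = 7.95/4.06 = 1.958.
Since α = 1 + [I]/Ki, [I]/Ki = 1.958 − 1 = 0.9581 and Ki = 0.295/0.9581 = 0.308 μM.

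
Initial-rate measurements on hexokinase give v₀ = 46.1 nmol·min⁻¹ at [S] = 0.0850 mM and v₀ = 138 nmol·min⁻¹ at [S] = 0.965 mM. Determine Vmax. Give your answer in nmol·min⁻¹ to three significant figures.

171 nmol·min⁻¹

In reciprocal form, 1/v = (Km/Vmax)·(1/[S]) + 1/Vmax. The two points give (1/[S], 1/v) = (11.76, 0.02169) and (1.036, 0.007246).
Slope = (0.02169 − 0.007246)/(11.76 − 1.036) = 0.001346; intercept = 0.02169 − 0.001346×11.76 = 0.005851.
Vmax = 1/intercept = 171 nmol·min⁻¹; Km = slope × Vmax = 0.001346 × 171 = 0.230 mM.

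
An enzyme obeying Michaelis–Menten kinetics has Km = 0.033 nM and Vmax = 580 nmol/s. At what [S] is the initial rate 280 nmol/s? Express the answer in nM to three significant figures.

Rearranging v = Vmax[S]/(Km+[S]) gives [S] = Km·v/(Vmax − v).
[S] = 0.033 × 280 / (580 − 280) = 9.240/300.0 = 0.0308 nM.

0.0308 nM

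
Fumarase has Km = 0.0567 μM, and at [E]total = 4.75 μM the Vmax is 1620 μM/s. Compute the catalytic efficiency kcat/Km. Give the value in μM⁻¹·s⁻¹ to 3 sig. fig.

6020 μM⁻¹·s⁻¹

kcat = Vmax/[E]total = 1620/4.75 = 341 s⁻¹.
kcat/Km = 341/0.0567 = 6020 μM⁻¹·s⁻¹.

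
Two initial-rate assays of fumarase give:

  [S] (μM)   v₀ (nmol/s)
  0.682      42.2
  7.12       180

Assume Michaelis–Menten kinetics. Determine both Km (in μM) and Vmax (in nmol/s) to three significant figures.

Km = 3.77 μM; Vmax = 275 nmol/s

From v = Vmax[S]/(Km+[S]), each point gives Vmax = v(Km+[S])/[S].
Equating: 42.2(Km+0.682)/0.682 = 180(Km+7.12)/7.12.
61.88·Km + 42.2 = 25.28·Km + 180, so (61.88 − 25.28)·Km = 180 − 42.2.
Km = 137.8/36.60 = 3.77 μM; then Vmax = 42.2(3.77+0.682)/0.682 = 275 nmol/s.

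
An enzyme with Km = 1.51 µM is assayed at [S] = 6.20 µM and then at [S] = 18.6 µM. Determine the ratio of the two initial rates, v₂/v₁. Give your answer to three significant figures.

1.15

The fractional saturations are [S]/(Km+[S]) = 6.20/7.710 = 0.8042 and 18.6/20.11 = 0.9249.
v₂/v₁ is just their ratio: 0.9249/0.8042 = 1.15.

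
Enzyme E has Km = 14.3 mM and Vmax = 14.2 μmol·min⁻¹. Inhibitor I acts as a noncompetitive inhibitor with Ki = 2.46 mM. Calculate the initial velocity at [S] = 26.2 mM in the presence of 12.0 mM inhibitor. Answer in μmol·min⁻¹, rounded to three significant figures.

1.56 μmol·min⁻¹

α = 1 + [I]/Ki = 1 + 12.0/2.46 = 5.878.
For a noncompetitive inhibitor, Vmax is reduced to Vmax/α while Km is unchanged: Km,app = 14.3 mM, Vmax,app = 2.42 μmol·min⁻¹.
v = Vmax,app·[S]/(Km,app + [S]) = 2.42 × 26.2/(14.3 + 26.2) = 1.56 μmol·min⁻¹.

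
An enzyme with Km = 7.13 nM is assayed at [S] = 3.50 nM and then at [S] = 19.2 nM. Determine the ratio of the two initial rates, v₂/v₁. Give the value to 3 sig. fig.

Since Vmax cancels, v₂/v₁ = [S]₂(Km+[S]₁) / [S]₁(Km+[S]₂).
= 19.2×(7.13+3.50) / (3.50×(7.13+19.2)) = 204.1/92.16 = 2.21.

2.21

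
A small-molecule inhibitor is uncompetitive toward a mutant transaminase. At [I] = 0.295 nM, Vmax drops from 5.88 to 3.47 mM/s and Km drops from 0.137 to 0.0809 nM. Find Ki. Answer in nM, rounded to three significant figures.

Uncompetitive: Vmax,app = Vmax/α (and Km,app = Km/α) with α = 1 + [I]/Ki.
α = Vmax/Vmax,app = 5.88/3.47 = 1.695.
Since α = 1 + [I]/Ki, [I]/Ki = 1.695 − 1 = 0.6945 and Ki = 0.295/0.6945 = 0.425 nM.

0.425 nM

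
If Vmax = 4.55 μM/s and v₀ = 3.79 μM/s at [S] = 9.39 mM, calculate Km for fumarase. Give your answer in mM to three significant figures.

From v = Vmax[S]/(Km+[S]), Km = [S](Vmax − v)/v.
Km = 9.39 × (4.55 − 3.79) / 3.79 = 7.136/3.79 = 1.88 mM.

1.88 mM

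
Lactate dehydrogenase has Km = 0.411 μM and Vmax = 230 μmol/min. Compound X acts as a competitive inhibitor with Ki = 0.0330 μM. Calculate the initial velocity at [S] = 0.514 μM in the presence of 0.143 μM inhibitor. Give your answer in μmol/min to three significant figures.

43.7 μmol/min

α = 1 + [I]/Ki = 1 + 0.143/0.0330 = 5.333.
For a competitive inhibitor, Vmax is unchanged and the apparent Km becomes α·Km: Km,app = 2.19 μM, Vmax,app = 230 μmol/min.
v = Vmax,app·[S]/(Km,app + [S]) = 230 × 0.514/(2.19 + 0.514) = 43.7 μmol/min.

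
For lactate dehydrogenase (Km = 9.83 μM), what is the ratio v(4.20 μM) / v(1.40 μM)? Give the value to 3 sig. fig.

2.40

The fractional saturations are [S]/(Km+[S]) = 1.40/11.23 = 0.1247 and 4.20/14.03 = 0.2994.
v₂/v₁ is just their ratio: 0.2994/0.1247 = 2.40.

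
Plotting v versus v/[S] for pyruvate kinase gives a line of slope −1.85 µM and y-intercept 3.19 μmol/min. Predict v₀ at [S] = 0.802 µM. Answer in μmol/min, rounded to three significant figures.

In the Eadie–Hofstee form v = Vmax − Km·(v/[S]), the slope is −Km and the intercept is Vmax, so Km = 1.85 µM and Vmax = 3.19 μmol/min.
v = 3.19 × 0.802/(1.85 + 0.802) = 0.965 μmol/min.

0.965 μmol/min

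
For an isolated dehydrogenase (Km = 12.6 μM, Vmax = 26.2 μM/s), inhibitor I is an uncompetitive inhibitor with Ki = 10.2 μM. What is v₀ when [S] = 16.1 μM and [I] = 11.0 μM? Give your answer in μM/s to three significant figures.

α = 1 + [I]/Ki = 1 + 11.0/10.2 = 2.078.
For an uncompetitive inhibitor, both parameters are divided by α, giving Vmax/α and Km/α: Km,app = 6.06 μM, Vmax,app = 12.6 μM/s.
v = Vmax,app·[S]/(Km,app + [S]) = 12.6 × 16.1/(6.06 + 16.1) = 9.16 μM/s.

9.16 μM/s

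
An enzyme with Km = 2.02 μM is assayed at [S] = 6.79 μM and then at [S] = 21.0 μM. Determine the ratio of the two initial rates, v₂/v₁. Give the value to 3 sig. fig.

Since Vmax cancels, v₂/v₁ = [S]₂(Km+[S]₁) / [S]₁(Km+[S]₂).
= 21.0×(2.02+6.79) / (6.79×(2.02+21.0)) = 185.0/156.3 = 1.18.

1.18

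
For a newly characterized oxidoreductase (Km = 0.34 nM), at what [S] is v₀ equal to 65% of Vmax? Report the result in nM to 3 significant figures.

v/Vmax = [S]/(Km+[S]) = 0.65, so [S] = Km·0.65/(1 − 0.65) = 0.34 × 1.857.
[S] = 0.631 nM.

0.631 nM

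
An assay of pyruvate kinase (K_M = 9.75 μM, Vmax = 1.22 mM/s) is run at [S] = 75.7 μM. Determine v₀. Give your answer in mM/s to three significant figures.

[S]/(Km+[S]) = 75.7/85.45 = 0.8859, the fractional saturation.
v = 0.8859 × Vmax = 0.8859 × 1.22 = 1.08 mM/s.

1.08 mM/s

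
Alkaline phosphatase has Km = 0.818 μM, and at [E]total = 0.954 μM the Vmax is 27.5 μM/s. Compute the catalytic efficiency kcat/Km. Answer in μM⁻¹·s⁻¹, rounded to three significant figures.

kcat = Vmax/[E]total = 27.5/0.954 = 28.8 s⁻¹.
kcat/Km = 28.8/0.818 = 35.2 μM⁻¹·s⁻¹.

35.2 μM⁻¹·s⁻¹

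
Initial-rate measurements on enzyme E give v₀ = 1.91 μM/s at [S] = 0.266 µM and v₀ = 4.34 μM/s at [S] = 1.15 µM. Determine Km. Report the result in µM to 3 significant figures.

In reciprocal form, 1/v = (Km/Vmax)·(1/[S]) + 1/Vmax. The two points give (1/[S], 1/v) = (3.759, 0.5236) and (0.8696, 0.2304).
Slope = (0.5236 − 0.2304)/(3.759 − 0.8696) = 0.1014; intercept = 0.5236 − 0.1014×3.759 = 0.1422.
Vmax = 1/intercept = 7.03 μM/s; Km = slope × Vmax = 0.1014 × 7.03 = 0.713 µM.

0.713 µM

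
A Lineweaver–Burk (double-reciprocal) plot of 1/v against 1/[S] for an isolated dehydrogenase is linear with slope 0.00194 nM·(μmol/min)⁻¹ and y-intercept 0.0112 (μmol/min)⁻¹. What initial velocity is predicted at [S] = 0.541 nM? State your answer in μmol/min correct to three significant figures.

67.6 μmol/min

The y-intercept is 1/Vmax, so Vmax = 1/0.0112 = 89.3 μmol/min.
The slope is Km/Vmax, so Km = 0.00194 × 89.3 = 0.173 nM.
Then v = 89.3 × 0.541/(0.173 + 0.541) = 67.6 μmol/min.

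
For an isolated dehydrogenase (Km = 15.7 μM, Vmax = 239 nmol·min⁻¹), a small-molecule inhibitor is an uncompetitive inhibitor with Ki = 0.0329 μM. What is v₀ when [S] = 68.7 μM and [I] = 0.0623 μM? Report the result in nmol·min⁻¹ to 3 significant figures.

76.5 nmol·min⁻¹

α = 1 + [I]/Ki = 1 + 0.0623/0.0329 = 2.894.
For an uncompetitive inhibitor, both parameters are divided by α, giving Vmax/α and Km/α: Km,app = 5.43 μM, Vmax,app = 82.6 nmol·min⁻¹.
v = Vmax,app·[S]/(Km,app + [S]) = 82.6 × 68.7/(5.43 + 68.7) = 76.5 nmol·min⁻¹.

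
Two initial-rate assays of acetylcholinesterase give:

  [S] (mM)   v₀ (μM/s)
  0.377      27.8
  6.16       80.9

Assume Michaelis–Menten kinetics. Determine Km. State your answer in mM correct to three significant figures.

0.876 mM

In reciprocal form, 1/v = (Km/Vmax)·(1/[S]) + 1/Vmax. The two points give (1/[S], 1/v) = (2.653, 0.03597) and (0.1623, 0.01236).
Slope = (0.03597 − 0.01236)/(2.653 − 0.1623) = 0.009481; intercept = 0.03597 − 0.009481×2.653 = 0.01082.
Vmax = 1/intercept = 92.4 μM/s; Km = slope × Vmax = 0.009481 × 92.4 = 0.876 mM.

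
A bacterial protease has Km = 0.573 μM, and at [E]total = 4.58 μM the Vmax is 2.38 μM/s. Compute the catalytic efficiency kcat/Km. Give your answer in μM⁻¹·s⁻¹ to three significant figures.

0.907 μM⁻¹·s⁻¹

kcat = Vmax/[E]total = 2.38/4.58 = 0.520 s⁻¹.
kcat/Km = 0.520/0.573 = 0.907 μM⁻¹·s⁻¹.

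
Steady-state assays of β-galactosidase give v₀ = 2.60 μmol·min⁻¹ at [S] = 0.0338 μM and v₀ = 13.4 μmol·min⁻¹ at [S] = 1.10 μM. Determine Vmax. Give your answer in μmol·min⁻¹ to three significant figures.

15.4 μmol·min⁻¹

In reciprocal form, 1/v = (Km/Vmax)·(1/[S]) + 1/Vmax. The two points give (1/[S], 1/v) = (29.59, 0.3846) and (0.9091, 0.07463).
Slope = (0.3846 − 0.07463)/(29.59 − 0.9091) = 0.01081; intercept = 0.3846 − 0.01081×29.59 = 0.06480.
Vmax = 1/intercept = 15.4 μmol·min⁻¹; Km = slope × Vmax = 0.01081 × 15.4 = 0.167 μM.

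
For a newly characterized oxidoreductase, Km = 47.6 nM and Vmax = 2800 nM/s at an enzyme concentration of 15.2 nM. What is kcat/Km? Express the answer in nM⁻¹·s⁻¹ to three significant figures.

3.87 nM⁻¹·s⁻¹

kcat = Vmax/[E]total = 2800/15.2 = 184 s⁻¹.
kcat/Km = 184/47.6 = 3.87 nM⁻¹·s⁻¹.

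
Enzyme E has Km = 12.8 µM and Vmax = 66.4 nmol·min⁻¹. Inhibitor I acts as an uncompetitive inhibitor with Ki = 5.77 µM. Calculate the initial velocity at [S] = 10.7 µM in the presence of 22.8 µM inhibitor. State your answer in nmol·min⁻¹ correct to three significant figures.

10.8 nmol·min⁻¹

α = 1 + [I]/Ki = 1 + 22.8/5.77 = 4.951.
For an uncompetitive inhibitor, both parameters are divided by α, giving Vmax/α and Km/α: Km,app = 2.59 µM, Vmax,app = 13.4 nmol·min⁻¹.
v = Vmax,app·[S]/(Km,app + [S]) = 13.4 × 10.7/(2.59 + 10.7) = 10.8 nmol·min⁻¹.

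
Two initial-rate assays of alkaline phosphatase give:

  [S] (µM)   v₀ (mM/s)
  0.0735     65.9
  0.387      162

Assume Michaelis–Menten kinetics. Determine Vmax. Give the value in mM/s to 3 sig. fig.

246 mM/s

From v = Vmax[S]/(Km+[S]), each point gives Vmax = v(Km+[S])/[S].
Equating: 65.9(Km+0.0735)/0.0735 = 162(Km+0.387)/0.387.
896.6·Km + 65.9 = 418.6·Km + 162, so (896.6 − 418.6)·Km = 162 − 65.9.
Km = 96.10/478.0 = 0.201 µM; then Vmax = 65.9(0.201+0.0735)/0.0735 = 246 mM/s.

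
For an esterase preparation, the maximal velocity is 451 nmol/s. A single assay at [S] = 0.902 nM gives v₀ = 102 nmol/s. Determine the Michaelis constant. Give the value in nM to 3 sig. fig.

From v = Vmax[S]/(Km+[S]), Km = [S](Vmax − v)/v.
Km = 0.902 × (451 − 102) / 102 = 314.8/102 = 3.09 nM.

3.09 nM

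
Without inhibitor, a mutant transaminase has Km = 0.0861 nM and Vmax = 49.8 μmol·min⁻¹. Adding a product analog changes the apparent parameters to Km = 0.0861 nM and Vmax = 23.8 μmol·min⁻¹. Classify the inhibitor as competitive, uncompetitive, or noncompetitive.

noncompetitive

Vmax decreases (49.8 → 23.8 μmol·min⁻¹) while Km is unchanged — pure noncompetitive inhibition.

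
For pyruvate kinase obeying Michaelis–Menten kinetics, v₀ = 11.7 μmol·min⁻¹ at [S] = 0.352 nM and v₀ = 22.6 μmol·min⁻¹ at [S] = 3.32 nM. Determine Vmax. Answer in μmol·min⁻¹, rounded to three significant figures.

25.4 μmol·min⁻¹

In reciprocal form, 1/v = (Km/Vmax)·(1/[S]) + 1/Vmax. The two points give (1/[S], 1/v) = (2.841, 0.08547) and (0.3012, 0.04425).
Slope = (0.08547 − 0.04425)/(2.841 − 0.3012) = 0.01623; intercept = 0.08547 − 0.01623×2.841 = 0.03936.
Vmax = 1/intercept = 25.4 μmol·min⁻¹; Km = slope × Vmax = 0.01623 × 25.4 = 0.412 nM.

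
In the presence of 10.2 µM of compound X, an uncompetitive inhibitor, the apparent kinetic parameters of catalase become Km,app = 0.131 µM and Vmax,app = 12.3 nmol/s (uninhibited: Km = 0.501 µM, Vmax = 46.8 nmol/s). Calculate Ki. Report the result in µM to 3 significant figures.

Uncompetitive: Vmax,app = Vmax/α (and Km,app = Km/α) with α = 1 + [I]/Ki.
α = Vmax/Vmax,app = 46.8/12.3 = 3.805.
Since α = 1 + [I]/Ki, [I]/Ki = 3.805 − 1 = 2.805 and Ki = 10.2/2.805 = 3.64 µM.

3.64 µM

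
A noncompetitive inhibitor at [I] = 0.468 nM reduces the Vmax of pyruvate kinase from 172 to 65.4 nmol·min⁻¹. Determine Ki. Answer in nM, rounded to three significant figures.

Noncompetitive: Vmax,app = Vmax/α with α = 1 + [I]/Ki.
α = Vmax/Vmax,app = 172/65.4 = 2.630.
Since α = 1 + [I]/Ki, [I]/Ki = 2.630 − 1 = 1.630 and Ki = 0.468/1.630 = 0.287 nM.

0.287 nM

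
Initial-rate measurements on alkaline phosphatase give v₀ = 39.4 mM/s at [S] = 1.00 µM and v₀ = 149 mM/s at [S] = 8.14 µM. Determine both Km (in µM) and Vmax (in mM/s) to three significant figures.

Km = 5.20 µM; Vmax = 244 mM/s

From v = Vmax[S]/(Km+[S]), each point gives Vmax = v(Km+[S])/[S].
Equating: 39.4(Km+1.00)/1.00 = 149(Km+8.14)/8.14.
39.40·Km + 39.4 = 18.30·Km + 149, so (39.40 − 18.30)·Km = 149 − 39.4.
Km = 109.6/21.10 = 5.20 µM; then Vmax = 39.4(5.20+1.00)/1.00 = 244 mM/s.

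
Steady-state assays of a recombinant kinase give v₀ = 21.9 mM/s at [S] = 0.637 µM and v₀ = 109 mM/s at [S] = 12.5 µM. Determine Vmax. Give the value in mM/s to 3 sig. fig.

139 mM/s

From v = Vmax[S]/(Km+[S]), each point gives Vmax = v(Km+[S])/[S].
Equating: 21.9(Km+0.637)/0.637 = 109(Km+12.5)/12.5.
34.38·Km + 21.9 = 8.720·Km + 109, so (34.38 − 8.720)·Km = 109 − 21.9.
Km = 87.10/25.66 = 3.39 µM; then Vmax = 21.9(3.39+0.637)/0.637 = 139 mM/s.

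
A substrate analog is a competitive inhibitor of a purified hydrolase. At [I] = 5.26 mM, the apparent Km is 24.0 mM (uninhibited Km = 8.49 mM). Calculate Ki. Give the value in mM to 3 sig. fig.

Competitive: Km,app = α·Km with α = 1 + [I]/Ki.
α = Km,app/Km = 24.0/8.49 = 2.827.
Ki = [I]/(α − 1) = 5.26/1.827 = 2.88 mM.

2.88 mM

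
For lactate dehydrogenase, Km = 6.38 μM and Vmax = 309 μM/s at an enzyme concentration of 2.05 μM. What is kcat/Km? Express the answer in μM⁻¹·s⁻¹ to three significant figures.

23.6 μM⁻¹·s⁻¹

kcat = Vmax/[E]total = 309/2.05 = 151 s⁻¹.
kcat/Km = 151/6.38 = 23.6 μM⁻¹·s⁻¹.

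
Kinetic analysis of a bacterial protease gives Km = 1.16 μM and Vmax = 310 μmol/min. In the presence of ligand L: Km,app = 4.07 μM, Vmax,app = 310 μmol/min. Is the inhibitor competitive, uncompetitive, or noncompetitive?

competitive

Km increases (1.16 → 4.07 μM) while Vmax is unchanged — the hallmark of competitive inhibition.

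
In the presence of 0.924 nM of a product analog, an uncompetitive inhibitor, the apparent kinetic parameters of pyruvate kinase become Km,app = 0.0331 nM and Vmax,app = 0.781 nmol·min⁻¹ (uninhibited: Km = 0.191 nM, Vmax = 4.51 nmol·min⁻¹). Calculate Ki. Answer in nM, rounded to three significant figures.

0.194 nM

Uncompetitive: Vmax,app = Vmax/α (and Km,app = Km/α) with α = 1 + [I]/Ki.
α = Vmax/Vmax,app = 4.51/0.781 = 5.775.
Ki = [I]/(α − 1) = 0.924/4.775 = 0.194 nM.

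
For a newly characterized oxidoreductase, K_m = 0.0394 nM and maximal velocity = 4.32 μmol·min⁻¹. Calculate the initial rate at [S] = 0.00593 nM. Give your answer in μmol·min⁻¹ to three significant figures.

0.565 μmol·min⁻¹

v = Vmax·[S]/(Km + [S]) = 4.32 × 0.00593 / (0.0394 + 0.00593)
  = 0.02562 / 0.04533 = 0.565 μmol·min⁻¹.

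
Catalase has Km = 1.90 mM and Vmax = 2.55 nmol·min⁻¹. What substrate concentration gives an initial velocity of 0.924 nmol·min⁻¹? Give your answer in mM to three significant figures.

The required fractional saturation is v/Vmax = 0.924/2.55 = 0.3624.
Then [S]/(Km+[S]) = 0.3624 ⇒ [S] = 1.90 × 0.3624/(1 − 0.3624) = 1.08 mM.

1.08 mM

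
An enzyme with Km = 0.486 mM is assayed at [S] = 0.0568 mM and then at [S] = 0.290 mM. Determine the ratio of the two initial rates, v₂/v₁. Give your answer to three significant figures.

3.57

The fractional saturations are [S]/(Km+[S]) = 0.0568/0.5428 = 0.1046 and 0.290/0.7760 = 0.3737.
v₂/v₁ is just their ratio: 0.3737/0.1046 = 3.57.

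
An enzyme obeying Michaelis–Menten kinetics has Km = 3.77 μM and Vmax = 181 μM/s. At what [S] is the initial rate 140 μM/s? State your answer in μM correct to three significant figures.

12.9 μM

Rearranging v = Vmax[S]/(Km+[S]) gives [S] = Km·v/(Vmax − v).
[S] = 3.77 × 140 / (181 − 140) = 527.8/41.00 = 12.9 μM.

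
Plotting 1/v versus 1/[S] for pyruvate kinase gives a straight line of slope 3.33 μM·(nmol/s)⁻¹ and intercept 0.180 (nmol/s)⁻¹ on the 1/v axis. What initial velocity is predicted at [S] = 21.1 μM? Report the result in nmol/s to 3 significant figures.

The y-intercept is 1/Vmax, so Vmax = 1/0.180 = 5.56 nmol/s.
The slope is Km/Vmax, so Km = 3.33 × 5.56 = 18.5 μM.
Then v = 5.56 × 21.1/(18.5 + 21.1) = 2.96 nmol/s.

2.96 nmol/s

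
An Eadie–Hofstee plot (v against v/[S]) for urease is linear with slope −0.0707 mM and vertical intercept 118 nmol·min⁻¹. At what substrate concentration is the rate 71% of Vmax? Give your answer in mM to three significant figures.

The Eadie–Hofstee slope gives Km = 0.0707 mM (slope = −Km).
v/Vmax = [S]/(Km+[S]) = 0.71 ⇒ [S] = Km·0.71/(1−0.71) = 0.0707 × 2.448 = 0.173 mM.

0.173 mM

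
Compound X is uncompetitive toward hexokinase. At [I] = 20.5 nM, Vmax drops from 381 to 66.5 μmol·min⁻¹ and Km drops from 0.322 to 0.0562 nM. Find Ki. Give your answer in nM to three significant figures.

4.33 nM

Uncompetitive: Vmax,app = Vmax/α (and Km,app = Km/α) with α = 1 + [I]/Ki.
α = Vmax/Vmax,app = 381/66.5 = 5.729.
Ki = [I]/(α − 1) = 20.5/4.729 = 4.33 nM.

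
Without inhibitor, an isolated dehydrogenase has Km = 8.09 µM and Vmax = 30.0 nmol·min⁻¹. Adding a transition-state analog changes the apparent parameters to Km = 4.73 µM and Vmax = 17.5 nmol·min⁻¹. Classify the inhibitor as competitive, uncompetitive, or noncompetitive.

uncompetitive

Both Km and Vmax decrease by the same factor (~1.71-fold) — characteristic of uncompetitive inhibition.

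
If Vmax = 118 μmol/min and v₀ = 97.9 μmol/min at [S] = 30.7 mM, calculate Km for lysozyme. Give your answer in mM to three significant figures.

6.30 mM

From v = Vmax[S]/(Km+[S]), Km = [S](Vmax − v)/v.
Km = 30.7 × (118 − 97.9) / 97.9 = 617.1/97.9 = 6.30 mM.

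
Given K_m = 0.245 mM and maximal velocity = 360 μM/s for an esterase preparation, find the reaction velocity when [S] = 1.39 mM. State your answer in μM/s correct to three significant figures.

[S]/(Km+[S]) = 1.39/1.635 = 0.8502, the fractional saturation.
v = 0.8502 × Vmax = 0.8502 × 360 = 306 μM/s.

306 μM/s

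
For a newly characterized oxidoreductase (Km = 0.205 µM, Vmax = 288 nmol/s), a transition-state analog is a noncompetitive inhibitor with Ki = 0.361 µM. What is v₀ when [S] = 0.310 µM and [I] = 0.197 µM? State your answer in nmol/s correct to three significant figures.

112 nmol/s

α = 1 + [I]/Ki = 1 + 0.197/0.361 = 1.546.
For a noncompetitive inhibitor, Vmax is reduced to Vmax/α while Km is unchanged: Km,app = 0.205 µM, Vmax,app = 186 nmol/s.
v = Vmax,app·[S]/(Km,app + [S]) = 186 × 0.310/(0.205 + 0.310) = 112 nmol/s.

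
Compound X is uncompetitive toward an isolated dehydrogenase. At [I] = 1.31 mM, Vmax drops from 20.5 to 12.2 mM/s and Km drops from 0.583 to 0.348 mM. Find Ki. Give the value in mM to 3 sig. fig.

1.93 mM

Uncompetitive: Vmax,app = Vmax/α (and Km,app = Km/α) with α = 1 + [I]/Ki.
α = Vmax/Vmax,app = 20.5/12.2 = 1.680.
Ki = [I]/(α − 1) = 1.31/0.6803 = 1.93 mM.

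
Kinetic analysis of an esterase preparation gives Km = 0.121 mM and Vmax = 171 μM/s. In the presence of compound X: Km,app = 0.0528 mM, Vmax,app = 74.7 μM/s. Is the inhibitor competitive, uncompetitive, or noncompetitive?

Both Km and Vmax decrease by the same factor (~2.29-fold) — characteristic of uncompetitive inhibition.

uncompetitive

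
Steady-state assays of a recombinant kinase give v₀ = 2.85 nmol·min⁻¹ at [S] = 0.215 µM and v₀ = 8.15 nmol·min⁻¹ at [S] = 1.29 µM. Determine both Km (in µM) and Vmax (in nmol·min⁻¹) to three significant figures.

Km = 0.764 µM; Vmax = 13.0 nmol·min⁻¹

In reciprocal form, 1/v = (Km/Vmax)·(1/[S]) + 1/Vmax. The two points give (1/[S], 1/v) = (4.651, 0.3509) and (0.7752, 0.1227).
Slope = (0.3509 − 0.1227)/(4.651 − 0.7752) = 0.05887; intercept = 0.3509 − 0.05887×4.651 = 0.07706.
Vmax = 1/intercept = 13.0 nmol·min⁻¹; Km = slope × Vmax = 0.05887 × 13.0 = 0.764 µM.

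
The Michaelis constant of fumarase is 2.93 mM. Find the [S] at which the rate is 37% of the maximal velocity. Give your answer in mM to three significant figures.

v/Vmax = [S]/(Km+[S]) = 0.37, so [S] = Km·0.37/(1 − 0.37) = 2.93 × 0.5873.
[S] = 1.72 mM.

1.72 mM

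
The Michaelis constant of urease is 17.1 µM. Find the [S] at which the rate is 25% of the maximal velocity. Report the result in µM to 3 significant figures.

5.70 µM

v/Vmax = [S]/(Km+[S]) = 0.25, so [S] = Km·0.25/(1 − 0.25) = 17.1 × 0.3333.
[S] = 5.70 µM.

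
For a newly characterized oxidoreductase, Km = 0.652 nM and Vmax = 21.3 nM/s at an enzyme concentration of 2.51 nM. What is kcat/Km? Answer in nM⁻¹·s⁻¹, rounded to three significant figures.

13.0 nM⁻¹·s⁻¹

kcat = Vmax/[E]total = 21.3/2.51 = 8.49 s⁻¹.
kcat/Km = 8.49/0.652 = 13.0 nM⁻¹·s⁻¹.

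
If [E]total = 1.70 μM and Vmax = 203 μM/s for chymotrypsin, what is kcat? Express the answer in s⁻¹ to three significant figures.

119 s⁻¹

kcat = Vmax/[E]total = 203 μM/s / 1.70 μM = 119 s⁻¹.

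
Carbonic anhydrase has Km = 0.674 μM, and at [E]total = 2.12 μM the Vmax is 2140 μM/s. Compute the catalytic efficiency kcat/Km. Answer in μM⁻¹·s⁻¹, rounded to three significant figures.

1500 μM⁻¹·s⁻¹

kcat = Vmax/[E]total = 2140/2.12 = 1010 s⁻¹.
kcat/Km = 1010/0.674 = 1500 μM⁻¹·s⁻¹.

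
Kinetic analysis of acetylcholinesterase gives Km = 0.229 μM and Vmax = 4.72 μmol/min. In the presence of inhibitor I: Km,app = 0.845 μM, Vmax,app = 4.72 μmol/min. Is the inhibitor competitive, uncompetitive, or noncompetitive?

Km increases (0.229 → 0.845 μM) while Vmax is unchanged — the hallmark of competitive inhibition.

competitive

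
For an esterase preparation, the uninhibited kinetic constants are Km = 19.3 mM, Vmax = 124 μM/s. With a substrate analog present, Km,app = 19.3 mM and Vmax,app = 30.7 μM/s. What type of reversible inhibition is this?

Vmax decreases (124 → 30.7 μM/s) while Km is unchanged — pure noncompetitive inhibition.

noncompetitive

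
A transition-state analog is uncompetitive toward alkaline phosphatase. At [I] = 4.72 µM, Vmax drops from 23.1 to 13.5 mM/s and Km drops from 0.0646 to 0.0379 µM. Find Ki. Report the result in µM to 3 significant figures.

6.64 µM

Uncompetitive: Vmax,app = Vmax/α (and Km,app = Km/α) with α = 1 + [I]/Ki.
α = Vmax/Vmax,app = 23.1/13.5 = 1.711.
Since α = 1 + [I]/Ki, [I]/Ki = 1.711 − 1 = 0.7111 and Ki = 4.72/0.7111 = 6.64 µM.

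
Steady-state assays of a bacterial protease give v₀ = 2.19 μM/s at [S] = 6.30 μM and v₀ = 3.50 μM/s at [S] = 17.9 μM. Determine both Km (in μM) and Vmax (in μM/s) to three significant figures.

Km = 8.61 μM; Vmax = 5.18 μM/s

From v = Vmax[S]/(Km+[S]), each point gives Vmax = v(Km+[S])/[S].
Equating: 2.19(Km+6.30)/6.30 = 3.50(Km+17.9)/17.9.
0.3476·Km + 2.19 = 0.1955·Km + 3.50, so (0.3476 − 0.1955)·Km = 3.50 − 2.19.
Km = 1.310/0.1521 = 8.61 μM; then Vmax = 2.19(8.61+6.30)/6.30 = 5.18 μM/s.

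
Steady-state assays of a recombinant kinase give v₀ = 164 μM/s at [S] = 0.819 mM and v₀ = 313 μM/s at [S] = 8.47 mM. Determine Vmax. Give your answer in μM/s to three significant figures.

347 μM/s

In reciprocal form, 1/v = (Km/Vmax)·(1/[S]) + 1/Vmax. The two points give (1/[S], 1/v) = (1.221, 0.006098) and (0.1181, 0.003195).
Slope = (0.006098 − 0.003195)/(1.221 − 0.1181) = 0.002632; intercept = 0.006098 − 0.002632×1.221 = 0.002884.
Vmax = 1/intercept = 347 μM/s; Km = slope × Vmax = 0.002632 × 347 = 0.912 mM.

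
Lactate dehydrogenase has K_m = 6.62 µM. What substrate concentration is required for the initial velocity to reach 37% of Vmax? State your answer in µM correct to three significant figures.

3.89 µM

v/Vmax = [S]/(Km+[S]) = 0.37, so [S] = Km·0.37/(1 − 0.37) = 6.62 × 0.5873.
[S] = 3.89 µM.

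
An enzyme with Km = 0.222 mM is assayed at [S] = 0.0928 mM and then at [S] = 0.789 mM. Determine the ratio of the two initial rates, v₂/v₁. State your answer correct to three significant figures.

Since Vmax cancels, v₂/v₁ = [S]₂(Km+[S]₁) / [S]₁(Km+[S]₂).
= 0.789×(0.222+0.0928) / (0.0928×(0.222+0.789)) = 0.2484/0.09382 = 2.65.

2.65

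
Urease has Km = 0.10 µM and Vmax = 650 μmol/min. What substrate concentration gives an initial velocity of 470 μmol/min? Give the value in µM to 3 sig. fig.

0.261 µM

The required fractional saturation is v/Vmax = 470/650 = 0.7231.
Then [S]/(Km+[S]) = 0.7231 ⇒ [S] = 0.10 × 0.7231/(1 − 0.7231) = 0.261 µM.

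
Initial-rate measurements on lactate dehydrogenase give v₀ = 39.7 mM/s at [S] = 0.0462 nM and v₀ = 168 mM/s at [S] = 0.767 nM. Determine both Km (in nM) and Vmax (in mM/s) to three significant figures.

In reciprocal form, 1/v = (Km/Vmax)·(1/[S]) + 1/Vmax. The two points give (1/[S], 1/v) = (21.65, 0.02519) and (1.304, 0.005952).
Slope = (0.02519 − 0.005952)/(21.65 − 1.304) = 0.0009457; intercept = 0.02519 − 0.0009457×21.65 = 0.004719.
Vmax = 1/intercept = 212 mM/s; Km = slope × Vmax = 0.0009457 × 212 = 0.200 nM.

Km = 0.200 nM; Vmax = 212 mM/s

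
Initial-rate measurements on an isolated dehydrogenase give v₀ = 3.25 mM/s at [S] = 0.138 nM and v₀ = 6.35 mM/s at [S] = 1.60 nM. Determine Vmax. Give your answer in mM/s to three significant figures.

6.98 mM/s

From v = Vmax[S]/(Km+[S]), each point gives Vmax = v(Km+[S])/[S].
Equating: 3.25(Km+0.138)/0.138 = 6.35(Km+1.60)/1.60.
23.55·Km + 3.25 = 3.969·Km + 6.35, so (23.55 − 3.969)·Km = 6.35 − 3.25.
Km = 3.100/19.58 = 0.158 nM; then Vmax = 3.25(0.158+0.138)/0.138 = 6.98 mM/s.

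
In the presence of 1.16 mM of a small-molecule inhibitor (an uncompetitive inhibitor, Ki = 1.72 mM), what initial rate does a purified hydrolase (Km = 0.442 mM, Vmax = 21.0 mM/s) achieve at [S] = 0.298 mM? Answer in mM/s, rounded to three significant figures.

With α = 1 + [I]/Ki = 1 + 1.16/1.72 = 1.674, the uncompetitive rate law is v = (Vmax/α)·[S] / (Km/α + [S]).
v = (21.0/1.674)×0.298 / (0.442/1.674 + 0.298) = 3.737/0.5620 = 6.65 mM/s.

6.65 mM/s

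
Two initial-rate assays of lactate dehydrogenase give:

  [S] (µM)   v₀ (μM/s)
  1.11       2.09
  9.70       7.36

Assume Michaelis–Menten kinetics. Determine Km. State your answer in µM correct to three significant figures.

4.69 µM

In reciprocal form, 1/v = (Km/Vmax)·(1/[S]) + 1/Vmax. The two points give (1/[S], 1/v) = (0.9009, 0.4785) and (0.1031, 0.1359).
Slope = (0.4785 − 0.1359)/(0.9009 − 0.1031) = 0.4294; intercept = 0.4785 − 0.4294×0.9009 = 0.09160.
Vmax = 1/intercept = 10.9 μM/s; Km = slope × Vmax = 0.4294 × 10.9 = 4.69 µM.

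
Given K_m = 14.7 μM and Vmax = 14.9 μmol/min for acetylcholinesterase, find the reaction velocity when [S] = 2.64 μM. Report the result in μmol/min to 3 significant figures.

v = Vmax·[S]/(Km + [S]) = 14.9 × 2.64 / (14.7 + 2.64)
  = 39.34 / 17.34 = 2.27 μmol/min.

2.27 μmol/min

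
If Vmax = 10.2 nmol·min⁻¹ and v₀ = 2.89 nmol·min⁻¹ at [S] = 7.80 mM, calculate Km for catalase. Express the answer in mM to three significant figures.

19.7 mM

From v = Vmax[S]/(Km+[S]), Km = [S](Vmax − v)/v.
Km = 7.80 × (10.2 − 2.89) / 2.89 = 57.02/2.89 = 19.7 mM.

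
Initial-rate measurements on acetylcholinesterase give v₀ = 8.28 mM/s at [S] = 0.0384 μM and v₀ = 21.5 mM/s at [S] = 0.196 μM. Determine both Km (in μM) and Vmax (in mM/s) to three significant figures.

Km = 0.125 μM; Vmax = 35.2 mM/s

From v = Vmax[S]/(Km+[S]), each point gives Vmax = v(Km+[S])/[S].
Equating: 8.28(Km+0.0384)/0.0384 = 21.5(Km+0.196)/0.196.
215.6·Km + 8.28 = 109.7·Km + 21.5, so (215.6 − 109.7)·Km = 21.5 − 8.28.
Km = 13.22/105.9 = 0.125 μM; then Vmax = 8.28(0.125+0.0384)/0.0384 = 35.2 mM/s.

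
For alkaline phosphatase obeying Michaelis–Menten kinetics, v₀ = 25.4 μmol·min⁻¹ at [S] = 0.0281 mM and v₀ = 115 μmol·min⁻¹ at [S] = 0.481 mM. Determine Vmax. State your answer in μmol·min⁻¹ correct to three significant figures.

In reciprocal form, 1/v = (Km/Vmax)·(1/[S]) + 1/Vmax. The two points give (1/[S], 1/v) = (35.59, 0.03937) and (2.079, 0.008696).
Slope = (0.03937 − 0.008696)/(35.59 − 2.079) = 0.0009154; intercept = 0.03937 − 0.0009154×35.59 = 0.006792.
Vmax = 1/intercept = 147 μmol·min⁻¹; Km = slope × Vmax = 0.0009154 × 147 = 0.135 mM.

147 μmol·min⁻¹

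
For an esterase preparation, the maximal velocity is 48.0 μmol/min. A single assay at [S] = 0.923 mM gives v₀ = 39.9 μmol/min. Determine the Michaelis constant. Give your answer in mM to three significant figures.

v/Vmax = 39.9/48.0 = 0.8312 = [S]/(Km+[S]).
So Km + [S] = [S]/0.8312 = 1.110 mM, giving Km = 1.110 − 0.923 = 0.187 mM.

0.187 mM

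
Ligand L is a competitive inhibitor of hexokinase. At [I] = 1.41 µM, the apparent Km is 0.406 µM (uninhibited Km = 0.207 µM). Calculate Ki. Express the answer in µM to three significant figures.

1.47 µM

Competitive: Km,app = α·Km with α = 1 + [I]/Ki.
α = Km,app/Km = 0.406/0.207 = 1.961.
Ki = [I]/(α − 1) = 1.41/0.9614 = 1.47 µM.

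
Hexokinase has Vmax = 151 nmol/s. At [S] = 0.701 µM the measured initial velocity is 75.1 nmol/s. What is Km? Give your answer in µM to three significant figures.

From v = Vmax[S]/(Km+[S]), Km = [S](Vmax − v)/v.
Km = 0.701 × (151 − 75.1) / 75.1 = 53.21/75.1 = 0.708 µM.

0.708 µM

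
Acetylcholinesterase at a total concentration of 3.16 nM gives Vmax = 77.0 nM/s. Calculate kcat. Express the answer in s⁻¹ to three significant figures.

kcat = Vmax/[E]total = 77.0 nM/s / 3.16 nM = 24.4 s⁻¹.

24.4 s⁻¹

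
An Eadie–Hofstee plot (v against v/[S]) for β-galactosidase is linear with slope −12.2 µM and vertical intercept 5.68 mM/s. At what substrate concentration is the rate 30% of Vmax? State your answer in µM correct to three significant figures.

5.23 µM

The Eadie–Hofstee slope gives Km = 12.2 µM (slope = −Km).
v/Vmax = [S]/(Km+[S]) = 0.3 ⇒ [S] = Km·0.3/(1−0.3) = 12.2 × 0.4286 = 5.23 µM.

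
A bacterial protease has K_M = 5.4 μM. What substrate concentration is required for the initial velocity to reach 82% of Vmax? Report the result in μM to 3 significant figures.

v/Vmax = [S]/(Km+[S]) = 0.82, so [S] = Km·0.82/(1 − 0.82) = 5.4 × 4.556.
[S] = 24.6 μM.

24.6 μM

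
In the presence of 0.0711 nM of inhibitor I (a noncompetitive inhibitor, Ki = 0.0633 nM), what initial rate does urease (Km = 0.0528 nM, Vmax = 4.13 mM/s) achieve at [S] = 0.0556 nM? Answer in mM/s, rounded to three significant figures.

0.998 mM/s

With α = 1 + [I]/Ki = 1 + 0.0711/0.0633 = 2.123, the noncompetitive rate law is v = (Vmax/α)·[S] / (Km + [S]).
v = (4.13/2.123)×0.0556 / (0.0528 + 0.0556) = 0.1082/0.1084 = 0.998 mM/s.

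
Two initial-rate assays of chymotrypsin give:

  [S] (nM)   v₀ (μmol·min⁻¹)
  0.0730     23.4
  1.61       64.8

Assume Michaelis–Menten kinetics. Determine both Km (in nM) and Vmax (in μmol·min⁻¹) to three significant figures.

From v = Vmax[S]/(Km+[S]), each point gives Vmax = v(Km+[S])/[S].
Equating: 23.4(Km+0.0730)/0.0730 = 64.8(Km+1.61)/1.61.
320.5·Km + 23.4 = 40.25·Km + 64.8, so (320.5 − 40.25)·Km = 64.8 − 23.4.
Km = 41.40/280.3 = 0.148 nM; then Vmax = 23.4(0.148+0.0730)/0.0730 = 70.7 μmol·min⁻¹.

Km = 0.148 nM; Vmax = 70.7 μmol·min⁻¹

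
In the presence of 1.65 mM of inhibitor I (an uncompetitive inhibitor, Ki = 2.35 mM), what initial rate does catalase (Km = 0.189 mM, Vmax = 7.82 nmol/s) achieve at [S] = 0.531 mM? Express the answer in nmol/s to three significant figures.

α = 1 + [I]/Ki = 1 + 1.65/2.35 = 1.702.
For an uncompetitive inhibitor, both parameters are divided by α, giving Vmax/α and Km/α: Km,app = 0.111 mM, Vmax,app = 4.59 nmol/s.
v = Vmax,app·[S]/(Km,app + [S]) = 4.59 × 0.531/(0.111 + 0.531) = 3.80 nmol/s.

3.80 nmol/s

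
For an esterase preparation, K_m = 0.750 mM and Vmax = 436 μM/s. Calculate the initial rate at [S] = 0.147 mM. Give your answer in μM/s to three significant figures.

71.5 μM/s

v = Vmax·[S]/(Km + [S]) = 436 × 0.147 / (0.750 + 0.147)
  = 64.09 / 0.8970 = 71.5 μM/s.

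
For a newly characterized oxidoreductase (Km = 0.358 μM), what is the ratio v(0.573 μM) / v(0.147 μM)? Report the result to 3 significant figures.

Since Vmax cancels, v₂/v₁ = [S]₂(Km+[S]₁) / [S]₁(Km+[S]₂).
= 0.573×(0.358+0.147) / (0.147×(0.358+0.573)) = 0.2894/0.1369 = 2.11.

2.11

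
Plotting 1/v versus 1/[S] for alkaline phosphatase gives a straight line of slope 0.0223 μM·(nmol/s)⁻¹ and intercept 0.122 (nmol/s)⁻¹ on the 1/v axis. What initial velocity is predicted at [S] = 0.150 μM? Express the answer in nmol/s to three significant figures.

3.69 nmol/s

The y-intercept is 1/Vmax, so Vmax = 1/0.122 = 8.20 nmol/s.
The slope is Km/Vmax, so Km = 0.0223 × 8.20 = 0.183 μM.
Then v = 8.20 × 0.150/(0.183 + 0.150) = 3.69 nmol/s.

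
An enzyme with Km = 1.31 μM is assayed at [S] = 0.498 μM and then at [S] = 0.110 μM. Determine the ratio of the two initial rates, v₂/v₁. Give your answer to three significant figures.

Since Vmax cancels, v₂/v₁ = [S]₂(Km+[S]₁) / [S]₁(Km+[S]₂).
= 0.110×(1.31+0.498) / (0.498×(1.31+0.110)) = 0.1989/0.7072 = 0.281.

0.281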